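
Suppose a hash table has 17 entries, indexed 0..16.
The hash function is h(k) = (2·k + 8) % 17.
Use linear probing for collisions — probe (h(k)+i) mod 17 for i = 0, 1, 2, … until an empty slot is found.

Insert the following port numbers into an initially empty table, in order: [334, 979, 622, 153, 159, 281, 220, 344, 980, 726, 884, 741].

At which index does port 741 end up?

334 hashes to 13; slot 13 is free → place at 13.
979 hashes to 11; slot 11 is free → place at 11.
622 hashes to 11; 11 taken → place at 12.
153 hashes to 8; slot 8 is free → place at 8.
159 hashes to 3; slot 3 is free → place at 3.
281 hashes to 9; slot 9 is free → place at 9.
220 hashes to 6; slot 6 is free → place at 6.
344 hashes to 16; slot 16 is free → place at 16.
980 hashes to 13; 13 taken → place at 14.
726 hashes to 15; slot 15 is free → place at 15.
884 hashes to 8; 8,9 taken → place at 10.
741 hashes to 11; 11,12,13,14,15,16 taken → place at 0.
Table: [741, —, —, 159, —, —, 220, —, 153, 281, 884, 979, 622, 334, 980, 726, 344]

0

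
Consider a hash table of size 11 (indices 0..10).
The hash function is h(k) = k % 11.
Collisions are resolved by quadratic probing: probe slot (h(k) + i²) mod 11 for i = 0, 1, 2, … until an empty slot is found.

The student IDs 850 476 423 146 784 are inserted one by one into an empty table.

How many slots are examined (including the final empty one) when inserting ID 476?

2

850 hashes to 3; slot 3 is free => place at 3.
476 hashes to 3; 3 taken => place at 4.
423 hashes to 5; slot 5 is free => place at 5.
146 hashes to 3; 3,4 taken => place at 7.
784 hashes to 3; 3,4,7 taken => place at 1.
Table: [—, 784, —, 850, 476, 423, —, 146, —, —, —]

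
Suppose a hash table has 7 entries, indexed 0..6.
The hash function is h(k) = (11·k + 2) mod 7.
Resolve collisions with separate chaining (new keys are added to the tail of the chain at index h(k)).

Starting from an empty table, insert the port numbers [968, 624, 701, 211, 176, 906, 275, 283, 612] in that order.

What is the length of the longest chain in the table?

Insert 968: h=3, bucket 3 empty -> new chain.
Insert 624: h=6, bucket 6 empty -> new chain.
Insert 701: h=6, bucket 6 nonempty -> append to chain.
Insert 211: h=6, bucket 6 nonempty -> append to chain.
Insert 176: h=6, bucket 6 nonempty -> append to chain.
Insert 906: h=0, bucket 0 empty -> new chain.
Insert 275: h=3, bucket 3 nonempty -> append to chain.
Insert 283: h=0, bucket 0 nonempty -> append to chain.
Insert 612: h=0, bucket 0 nonempty -> append to chain.
Final buckets:
0: 906 -> 283 -> 612
1: ∅
2: ∅
3: 968 -> 275
4: ∅
5: ∅
6: 624 -> 701 -> 211 -> 176

4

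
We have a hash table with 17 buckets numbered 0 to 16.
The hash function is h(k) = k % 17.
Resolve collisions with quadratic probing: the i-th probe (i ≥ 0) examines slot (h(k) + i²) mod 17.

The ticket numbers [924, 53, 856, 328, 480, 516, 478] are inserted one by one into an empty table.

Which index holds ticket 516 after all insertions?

Insert 924: h=6, slot 6 empty -> index 6.
Insert 53: h=2, slot 2 empty -> index 2.
Insert 856: h=6, slot 6 occupied -> index 7.
Insert 328: h=5, slot 5 empty -> index 5.
Insert 480: h=4, slot 4 empty -> index 4.
Insert 516: h=6, slots 6,7 occupied -> index 10.
Insert 478: h=2, slot 2 occupied -> index 3.
Table: [., ., 53, 478, 480, 328, 924, 856, ., ., 516, ., ., ., ., ., .]

10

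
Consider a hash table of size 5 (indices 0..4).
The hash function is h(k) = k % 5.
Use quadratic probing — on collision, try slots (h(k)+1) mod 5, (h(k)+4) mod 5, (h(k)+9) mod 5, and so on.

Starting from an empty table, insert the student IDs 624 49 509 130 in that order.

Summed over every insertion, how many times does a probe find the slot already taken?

4

624 hashes to 4; slot 4 is free -> place at 4.
49 hashes to 4; 4 taken -> place at 0.
509 hashes to 4; 4,0 taken -> place at 3.
130 hashes to 0; 0 taken -> place at 1.
Table: [49, 130, ., 509, 624]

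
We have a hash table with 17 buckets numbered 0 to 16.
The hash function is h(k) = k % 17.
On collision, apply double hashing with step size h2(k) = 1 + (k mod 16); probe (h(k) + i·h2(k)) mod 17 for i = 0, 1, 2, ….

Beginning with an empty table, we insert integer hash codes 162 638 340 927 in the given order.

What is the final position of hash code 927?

162 hashes to 9; slot 9 is free -> place at 9.
638 hashes to 9, h2=15; 9 taken -> place at 7.
340 hashes to 0; slot 0 is free -> place at 0.
927 hashes to 9, h2=16; 9 taken -> place at 8.
Table: [340, _, _, _, _, _, _, 638, 927, 162, _, _, _, _, _, _, _]

8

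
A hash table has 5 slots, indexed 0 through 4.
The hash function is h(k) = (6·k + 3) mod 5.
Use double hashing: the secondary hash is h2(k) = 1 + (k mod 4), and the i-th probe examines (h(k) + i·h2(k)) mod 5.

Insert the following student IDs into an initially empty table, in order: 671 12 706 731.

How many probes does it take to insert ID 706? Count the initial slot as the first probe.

Insert 671: h=4, slot 4 empty => index 4.
Insert 12: h=0, slot 0 empty => index 0.
Insert 706: h=4, h2=3, slot 4 occupied => index 2.
Insert 731: h=4, h2=4, slot 4 occupied => index 3.
Table: [12, -, 706, 731, 671]

2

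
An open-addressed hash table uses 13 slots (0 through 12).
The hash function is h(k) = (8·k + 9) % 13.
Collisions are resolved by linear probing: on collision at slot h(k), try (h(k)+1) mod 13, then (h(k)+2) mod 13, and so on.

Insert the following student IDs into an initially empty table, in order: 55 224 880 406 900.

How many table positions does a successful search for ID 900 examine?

4

55: h=7 -> slot 7
224: h=7, probe 7,8 -> slot 8
880: h=3 -> slot 3
406: h=7, probe 7,8,9 -> slot 9
900: h=7, probe 7,8,9,10 -> slot 10
Table: [-, -, -, 880, -, -, -, 55, 224, 406, 900, -, -]
Lookup 900: h=7, probe 7,8,9,10 → found at 10.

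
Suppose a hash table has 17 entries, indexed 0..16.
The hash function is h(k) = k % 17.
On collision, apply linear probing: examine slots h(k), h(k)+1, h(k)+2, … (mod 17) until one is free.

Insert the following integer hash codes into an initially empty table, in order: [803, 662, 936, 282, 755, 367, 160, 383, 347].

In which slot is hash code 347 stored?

12

803: h=4 -> slot 4
662: h=16 -> slot 16
936: h=1 -> slot 1
282: h=10 -> slot 10
755: h=7 -> slot 7
367: h=10, probe 10,11 -> slot 11
160: h=7, probe 7,8 -> slot 8
383: h=9 -> slot 9
347: h=7, probe 7,8,9,10,11,12 -> slot 12
Table: [-, 936, -, -, 803, -, -, 755, 160, 383, 282, 367, 347, -, -, -, 662]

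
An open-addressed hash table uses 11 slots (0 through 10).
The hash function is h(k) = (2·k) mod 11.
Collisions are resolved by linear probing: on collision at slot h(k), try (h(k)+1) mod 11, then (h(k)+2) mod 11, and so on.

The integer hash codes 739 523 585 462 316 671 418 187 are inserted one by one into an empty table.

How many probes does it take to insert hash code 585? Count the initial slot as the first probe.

Insert 739: h=4, slot 4 empty → index 4.
Insert 523: h=1, slot 1 empty → index 1.
Insert 585: h=4, slot 4 occupied → index 5.
Insert 462: h=0, slot 0 empty → index 0.
Insert 316: h=5, slot 5 occupied → index 6.
Insert 671: h=0, slots 0,1 occupied → index 2.
Insert 418: h=0, slots 0,1,2 occupied → index 3.
Insert 187: h=0, slots 0,1,2,3,4,5,6 occupied → index 7.
Table: [462, 523, 671, 418, 739, 585, 316, 187, —, —, —]

2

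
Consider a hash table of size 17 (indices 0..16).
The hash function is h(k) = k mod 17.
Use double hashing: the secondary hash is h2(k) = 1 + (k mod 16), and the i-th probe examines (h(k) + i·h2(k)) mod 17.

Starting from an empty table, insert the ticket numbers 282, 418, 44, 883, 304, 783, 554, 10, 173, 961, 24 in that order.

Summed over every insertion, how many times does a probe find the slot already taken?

7

282 hashes to 10; slot 10 is free → place at 10.
418 hashes to 10, h2=3; 10 taken → place at 13.
44 hashes to 10, h2=13; 10 taken → place at 6.
883 hashes to 16; slot 16 is free → place at 16.
304 hashes to 15; slot 15 is free → place at 15.
783 hashes to 1; slot 1 is free → place at 1.
554 hashes to 10, h2=11; 10 taken → place at 4.
10 hashes to 10, h2=11; 10,4,15 taken → place at 9.
173 hashes to 3; slot 3 is free → place at 3.
961 hashes to 9, h2=2; 9 taken → place at 11.
24 hashes to 7; slot 7 is free → place at 7.
Table: [—, 783, —, 173, 554, —, 44, 24, —, 10, 282, 961, —, 418, —, 304, 883]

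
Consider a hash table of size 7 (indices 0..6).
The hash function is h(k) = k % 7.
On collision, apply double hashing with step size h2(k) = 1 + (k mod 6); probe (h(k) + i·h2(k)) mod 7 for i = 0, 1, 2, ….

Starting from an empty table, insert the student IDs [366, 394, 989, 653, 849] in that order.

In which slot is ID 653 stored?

366 hashes to 2; slot 2 is free → place at 2.
394 hashes to 2, h2=5; 2 taken → place at 0.
989 hashes to 2, h2=6; 2 taken → place at 1.
653 hashes to 2, h2=6; 2,1,0 taken → place at 6.
849 hashes to 2, h2=4; 2,6 taken → place at 3.
Table: [394, 989, 366, 849, ∅, ∅, 653]

6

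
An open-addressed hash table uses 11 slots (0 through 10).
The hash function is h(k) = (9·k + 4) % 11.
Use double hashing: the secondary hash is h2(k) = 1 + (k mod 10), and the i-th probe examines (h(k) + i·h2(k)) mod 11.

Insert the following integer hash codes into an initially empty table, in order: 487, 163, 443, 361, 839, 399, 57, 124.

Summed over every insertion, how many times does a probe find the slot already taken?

Insert 487: h=9, slot 9 empty -> index 9.
Insert 163: h=8, slot 8 empty -> index 8.
Insert 443: h=9, h2=4, slot 9 occupied -> index 2.
Insert 361: h=8, h2=2, slot 8 occupied -> index 10.
Insert 839: h=9, h2=10, slots 9,8 occupied -> index 7.
Insert 399: h=9, h2=10, slots 9,8,7 occupied -> index 6.
Insert 57: h=0, slot 0 empty -> index 0.
Insert 124: h=9, h2=5, slot 9 occupied -> index 3.
Table: [57, ∅, 443, 124, ∅, ∅, 399, 839, 163, 487, 361]

8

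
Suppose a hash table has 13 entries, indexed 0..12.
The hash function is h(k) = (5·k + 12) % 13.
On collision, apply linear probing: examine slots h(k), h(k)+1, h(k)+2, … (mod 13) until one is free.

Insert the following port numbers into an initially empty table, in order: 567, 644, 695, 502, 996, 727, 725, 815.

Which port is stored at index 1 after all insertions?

Insert 567: h=0, slot 0 empty → index 0.
Insert 644: h=8, slot 8 empty → index 8.
Insert 695: h=3, slot 3 empty → index 3.
Insert 502: h=0, slot 0 occupied → index 1.
Insert 996: h=0, slots 0,1 occupied → index 2.
Insert 727: h=7, slot 7 empty → index 7.
Insert 725: h=10, slot 10 empty → index 10.
Insert 815: h=5, slot 5 empty → index 5.
Table: [567, 502, 996, 695, ∅, 815, ∅, 727, 644, ∅, 725, ∅, ∅]

502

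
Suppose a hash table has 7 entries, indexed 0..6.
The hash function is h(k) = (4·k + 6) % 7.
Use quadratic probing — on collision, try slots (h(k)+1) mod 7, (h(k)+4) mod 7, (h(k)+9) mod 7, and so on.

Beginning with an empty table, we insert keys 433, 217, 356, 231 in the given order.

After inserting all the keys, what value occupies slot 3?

433: h=2 → slot 2
217: h=6 → slot 6
356: h=2, probe 2,3 → slot 3
231: h=6, probe 6,0 → slot 0
Table: [231, -, 433, 356, -, -, 217]

356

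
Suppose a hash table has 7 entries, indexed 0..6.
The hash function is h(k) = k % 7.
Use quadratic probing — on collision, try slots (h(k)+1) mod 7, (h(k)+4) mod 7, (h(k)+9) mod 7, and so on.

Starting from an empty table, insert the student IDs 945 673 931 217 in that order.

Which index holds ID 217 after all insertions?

945 hashes to 0; slot 0 is free → place at 0.
673 hashes to 1; slot 1 is free → place at 1.
931 hashes to 0; 0,1 taken → place at 4.
217 hashes to 0; 0,1,4 taken → place at 2.
Table: [945, 673, 217, —, 931, —, —]

2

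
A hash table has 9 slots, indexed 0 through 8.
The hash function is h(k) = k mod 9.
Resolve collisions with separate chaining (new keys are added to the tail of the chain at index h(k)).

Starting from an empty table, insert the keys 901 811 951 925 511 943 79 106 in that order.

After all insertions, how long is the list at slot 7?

5

Insert 901: h=1, bucket 1 empty → new chain.
Insert 811: h=1, bucket 1 nonempty → append to chain.
Insert 951: h=6, bucket 6 empty → new chain.
Insert 925: h=7, bucket 7 empty → new chain.
Insert 511: h=7, bucket 7 nonempty → append to chain.
Insert 943: h=7, bucket 7 nonempty → append to chain.
Insert 79: h=7, bucket 7 nonempty → append to chain.
Insert 106: h=7, bucket 7 nonempty → append to chain.
Final buckets:
0: .
1: 901 -> 811
2: .
3: .
4: .
5: .
6: 951
7: 925 -> 511 -> 943 -> 79 -> 106
8: .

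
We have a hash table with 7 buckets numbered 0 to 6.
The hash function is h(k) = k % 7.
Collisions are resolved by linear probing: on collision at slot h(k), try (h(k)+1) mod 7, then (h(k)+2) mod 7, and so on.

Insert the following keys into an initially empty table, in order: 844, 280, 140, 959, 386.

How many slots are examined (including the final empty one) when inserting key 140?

2

Insert 844: h=4, slot 4 empty -> index 4.
Insert 280: h=0, slot 0 empty -> index 0.
Insert 140: h=0, slot 0 occupied -> index 1.
Insert 959: h=0, slots 0,1 occupied -> index 2.
Insert 386: h=1, slots 1,2 occupied -> index 3.
Table: [280, 140, 959, 386, 844, ∅, ∅]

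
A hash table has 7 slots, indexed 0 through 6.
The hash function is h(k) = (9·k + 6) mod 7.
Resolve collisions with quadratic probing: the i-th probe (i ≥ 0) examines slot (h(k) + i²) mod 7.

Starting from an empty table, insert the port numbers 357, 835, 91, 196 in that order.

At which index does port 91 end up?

0

357: h=6 → slot 6
835: h=3 → slot 3
91: h=6, probe 6,0 → slot 0
196: h=6, probe 6,0,3,1 → slot 1
Table: [91, 196, ., 835, ., ., 357]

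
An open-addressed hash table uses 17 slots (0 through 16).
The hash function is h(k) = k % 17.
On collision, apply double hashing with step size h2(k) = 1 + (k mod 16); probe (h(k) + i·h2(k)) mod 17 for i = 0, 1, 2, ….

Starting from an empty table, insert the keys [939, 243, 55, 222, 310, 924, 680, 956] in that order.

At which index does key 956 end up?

939: h=4 => slot 4
243: h=5 => slot 5
55: h=4, h2=8, probe 4,12 => slot 12
222: h=1 => slot 1
310: h=4, h2=7, probe 4,11 => slot 11
924: h=6 => slot 6
680: h=0 => slot 0
956: h=4, h2=13, probe 4,0,13 => slot 13
Table: [680, 222, —, —, 939, 243, 924, —, —, —, —, 310, 55, 956, —, —, —]

13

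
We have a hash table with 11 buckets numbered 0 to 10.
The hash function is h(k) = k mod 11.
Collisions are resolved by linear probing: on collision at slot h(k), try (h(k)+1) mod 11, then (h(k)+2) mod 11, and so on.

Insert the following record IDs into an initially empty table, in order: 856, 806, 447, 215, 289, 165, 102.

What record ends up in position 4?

289

856: h=9 => slot 9
806: h=3 => slot 3
447: h=7 => slot 7
215: h=6 => slot 6
289: h=3, probe 3,4 => slot 4
165: h=0 => slot 0
102: h=3, probe 3,4,5 => slot 5
Table: [165, —, —, 806, 289, 102, 215, 447, —, 856, —]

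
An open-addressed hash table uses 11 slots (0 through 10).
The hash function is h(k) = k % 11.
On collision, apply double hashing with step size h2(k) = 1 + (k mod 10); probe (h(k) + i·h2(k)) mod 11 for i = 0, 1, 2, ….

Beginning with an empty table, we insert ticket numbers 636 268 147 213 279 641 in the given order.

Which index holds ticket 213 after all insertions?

Insert 636: h=9, slot 9 empty => index 9.
Insert 268: h=4, slot 4 empty => index 4.
Insert 147: h=4, h2=8, slot 4 occupied => index 1.
Insert 213: h=4, h2=4, slot 4 occupied => index 8.
Insert 279: h=4, h2=10, slot 4 occupied => index 3.
Insert 641: h=3, h2=2, slot 3 occupied => index 5.
Table: [∅, 147, ∅, 279, 268, 641, ∅, ∅, 213, 636, ∅]

8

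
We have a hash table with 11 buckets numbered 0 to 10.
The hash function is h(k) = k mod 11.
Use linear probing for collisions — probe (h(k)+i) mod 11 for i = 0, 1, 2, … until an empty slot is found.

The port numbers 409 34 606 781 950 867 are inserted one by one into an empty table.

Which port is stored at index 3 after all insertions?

409: h=2 → slot 2
34: h=1 → slot 1
606: h=1, probe 1,2,3 → slot 3
781: h=0 → slot 0
950: h=4 → slot 4
867: h=9 → slot 9
Table: [781, 34, 409, 606, 950, -, -, -, -, 867, -]

606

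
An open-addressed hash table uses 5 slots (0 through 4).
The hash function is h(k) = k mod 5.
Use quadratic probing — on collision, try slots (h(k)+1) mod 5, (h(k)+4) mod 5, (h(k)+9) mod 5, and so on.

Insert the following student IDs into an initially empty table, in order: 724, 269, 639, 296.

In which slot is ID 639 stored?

3

Insert 724: h=4, slot 4 empty => index 4.
Insert 269: h=4, slot 4 occupied => index 0.
Insert 639: h=4, slots 4,0 occupied => index 3.
Insert 296: h=1, slot 1 empty => index 1.
Table: [269, 296, ∅, 639, 724]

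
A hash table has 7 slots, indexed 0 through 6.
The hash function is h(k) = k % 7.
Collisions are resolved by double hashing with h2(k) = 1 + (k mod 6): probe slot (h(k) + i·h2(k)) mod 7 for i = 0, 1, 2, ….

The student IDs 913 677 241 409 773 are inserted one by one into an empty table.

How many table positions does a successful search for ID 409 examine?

4

913 hashes to 3; slot 3 is free -> place at 3.
677 hashes to 5; slot 5 is free -> place at 5.
241 hashes to 3, h2=2; 3,5 taken -> place at 0.
409 hashes to 3, h2=2; 3,5,0 taken -> place at 2.
773 hashes to 3, h2=6; 3,2 taken -> place at 1.
Table: [241, 773, 409, 913, ., 677, .]
Lookup 409: h=3, h2=2, probe 3,5,0,2 → found at 2.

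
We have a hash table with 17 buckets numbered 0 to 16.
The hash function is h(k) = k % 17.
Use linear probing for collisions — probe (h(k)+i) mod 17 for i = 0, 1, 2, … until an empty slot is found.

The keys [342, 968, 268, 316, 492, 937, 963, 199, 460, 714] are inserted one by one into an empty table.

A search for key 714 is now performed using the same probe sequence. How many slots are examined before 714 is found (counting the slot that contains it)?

342: h=2 → slot 2
968: h=16 → slot 16
268: h=13 → slot 13
316: h=10 → slot 10
492: h=16, probe 16,0 → slot 0
937: h=2, probe 2,3 → slot 3
963: h=11 → slot 11
199: h=12 → slot 12
460: h=1 → slot 1
714: h=0, probe 0,1,2,3,4 → slot 4
Table: [492, 460, 342, 937, 714, —, —, —, —, —, 316, 963, 199, 268, —, —, 968]
Lookup 714: h=0, probe 0,1,2,3,4 → found at 4.

5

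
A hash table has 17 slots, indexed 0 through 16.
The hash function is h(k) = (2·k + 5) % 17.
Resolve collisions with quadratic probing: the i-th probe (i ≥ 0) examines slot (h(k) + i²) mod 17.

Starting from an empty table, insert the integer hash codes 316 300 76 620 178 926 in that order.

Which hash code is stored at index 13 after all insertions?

316: h=8 → slot 8
300: h=10 → slot 10
76: h=4 → slot 4
620: h=4, probe 4,5 → slot 5
178: h=4, probe 4,5,8,13 → slot 13
926: h=4, probe 4,5,8,13,3 → slot 3
Table: [_, _, _, 926, 76, 620, _, _, 316, _, 300, _, _, 178, _, _, _]

178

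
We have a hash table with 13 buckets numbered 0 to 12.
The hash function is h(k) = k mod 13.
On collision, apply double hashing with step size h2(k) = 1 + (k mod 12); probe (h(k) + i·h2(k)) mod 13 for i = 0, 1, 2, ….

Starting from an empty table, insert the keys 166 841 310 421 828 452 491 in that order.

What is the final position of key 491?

8

166: h=10 => slot 10
841: h=9 => slot 9
310: h=11 => slot 11
421: h=5 => slot 5
828: h=9, h2=1, probe 9,10,11,12 => slot 12
452: h=10, h2=9, probe 10,6 => slot 6
491: h=10, h2=12, probe 10,9,8 => slot 8
Table: [∅, ∅, ∅, ∅, ∅, 421, 452, ∅, 491, 841, 166, 310, 828]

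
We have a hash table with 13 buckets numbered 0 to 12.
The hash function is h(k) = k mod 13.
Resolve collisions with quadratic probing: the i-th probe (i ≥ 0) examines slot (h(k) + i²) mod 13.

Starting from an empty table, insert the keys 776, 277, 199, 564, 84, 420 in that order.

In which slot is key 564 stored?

776: h=9 => slot 9
277: h=4 => slot 4
199: h=4, probe 4,5 => slot 5
564: h=5, probe 5,6 => slot 6
84: h=6, probe 6,7 => slot 7
420: h=4, probe 4,5,8 => slot 8
Table: [-, -, -, -, 277, 199, 564, 84, 420, 776, -, -, -]

6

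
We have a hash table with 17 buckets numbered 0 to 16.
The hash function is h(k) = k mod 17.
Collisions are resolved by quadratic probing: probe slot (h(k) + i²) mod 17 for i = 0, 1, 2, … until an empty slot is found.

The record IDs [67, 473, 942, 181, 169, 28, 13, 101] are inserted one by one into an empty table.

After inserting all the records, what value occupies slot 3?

101

67 hashes to 16; slot 16 is free -> place at 16.
473 hashes to 14; slot 14 is free -> place at 14.
942 hashes to 7; slot 7 is free -> place at 7.
181 hashes to 11; slot 11 is free -> place at 11.
169 hashes to 16; 16 taken -> place at 0.
28 hashes to 11; 11 taken -> place at 12.
13 hashes to 13; slot 13 is free -> place at 13.
101 hashes to 16; 16,0 taken -> place at 3.
Table: [169, —, —, 101, —, —, —, 942, —, —, —, 181, 28, 13, 473, —, 67]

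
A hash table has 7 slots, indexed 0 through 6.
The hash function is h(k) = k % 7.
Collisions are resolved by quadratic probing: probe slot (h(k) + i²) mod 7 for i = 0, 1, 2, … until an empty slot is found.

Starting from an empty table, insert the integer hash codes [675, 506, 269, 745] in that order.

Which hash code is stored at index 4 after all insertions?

675 hashes to 3; slot 3 is free => place at 3.
506 hashes to 2; slot 2 is free => place at 2.
269 hashes to 3; 3 taken => place at 4.
745 hashes to 3; 3,4 taken => place at 0.
Table: [745, _, 506, 675, 269, _, _]

269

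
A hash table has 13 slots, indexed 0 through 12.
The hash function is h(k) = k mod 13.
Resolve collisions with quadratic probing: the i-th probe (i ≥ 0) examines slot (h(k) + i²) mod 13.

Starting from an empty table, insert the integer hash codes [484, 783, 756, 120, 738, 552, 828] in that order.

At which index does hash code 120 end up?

484 hashes to 3; slot 3 is free -> place at 3.
783 hashes to 3; 3 taken -> place at 4.
756 hashes to 2; slot 2 is free -> place at 2.
120 hashes to 3; 3,4 taken -> place at 7.
738 hashes to 10; slot 10 is free -> place at 10.
552 hashes to 6; slot 6 is free -> place at 6.
828 hashes to 9; slot 9 is free -> place at 9.
Table: [_, _, 756, 484, 783, _, 552, 120, _, 828, 738, _, _]

7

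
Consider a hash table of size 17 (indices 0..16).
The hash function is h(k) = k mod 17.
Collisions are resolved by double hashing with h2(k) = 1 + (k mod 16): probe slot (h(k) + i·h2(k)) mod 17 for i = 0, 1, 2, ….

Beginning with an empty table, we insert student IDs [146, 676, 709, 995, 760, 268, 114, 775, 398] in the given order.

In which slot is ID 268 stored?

5

146: h=10 -> slot 10
676: h=13 -> slot 13
709: h=12 -> slot 12
995: h=9 -> slot 9
760: h=12, h2=9, probe 12,4 -> slot 4
268: h=13, h2=13, probe 13,9,5 -> slot 5
114: h=12, h2=3, probe 12,15 -> slot 15
775: h=10, h2=8, probe 10,1 -> slot 1
398: h=7 -> slot 7
Table: [_, 775, _, _, 760, 268, _, 398, _, 995, 146, _, 709, 676, _, 114, _]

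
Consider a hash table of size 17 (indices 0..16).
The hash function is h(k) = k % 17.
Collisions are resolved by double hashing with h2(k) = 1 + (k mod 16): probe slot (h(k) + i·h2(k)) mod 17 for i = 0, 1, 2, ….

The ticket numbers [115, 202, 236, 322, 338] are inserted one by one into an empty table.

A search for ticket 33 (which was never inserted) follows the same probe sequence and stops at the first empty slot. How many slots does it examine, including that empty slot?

115: h=13 => slot 13
202: h=15 => slot 15
236: h=15, h2=13, probe 15,11 => slot 11
322: h=16 => slot 16
338: h=15, h2=3, probe 15,1 => slot 1
Table: [-, 338, -, -, -, -, -, -, -, -, -, 236, -, 115, -, 202, 322]
Lookup 33: h=16, h2=2, probe 16,1,3 → slot 3 empty, not found.

3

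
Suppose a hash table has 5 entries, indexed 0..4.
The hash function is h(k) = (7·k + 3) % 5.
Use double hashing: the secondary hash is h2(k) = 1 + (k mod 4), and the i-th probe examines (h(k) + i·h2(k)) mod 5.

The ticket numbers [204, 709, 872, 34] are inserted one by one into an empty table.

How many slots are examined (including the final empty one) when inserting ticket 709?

2

Insert 204: h=1, slot 1 empty -> index 1.
Insert 709: h=1, h2=2, slot 1 occupied -> index 3.
Insert 872: h=2, slot 2 empty -> index 2.
Insert 34: h=1, h2=3, slot 1 occupied -> index 4.
Table: [—, 204, 872, 709, 34]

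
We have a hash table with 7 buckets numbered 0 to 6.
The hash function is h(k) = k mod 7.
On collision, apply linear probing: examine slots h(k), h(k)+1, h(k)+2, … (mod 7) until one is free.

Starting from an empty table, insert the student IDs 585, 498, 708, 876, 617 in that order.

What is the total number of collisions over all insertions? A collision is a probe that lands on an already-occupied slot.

Insert 585: h=4, slot 4 empty → index 4.
Insert 498: h=1, slot 1 empty → index 1.
Insert 708: h=1, slot 1 occupied → index 2.
Insert 876: h=1, slots 1,2 occupied → index 3.
Insert 617: h=1, slots 1,2,3,4 occupied → index 5.
Table: [_, 498, 708, 876, 585, 617, _]

7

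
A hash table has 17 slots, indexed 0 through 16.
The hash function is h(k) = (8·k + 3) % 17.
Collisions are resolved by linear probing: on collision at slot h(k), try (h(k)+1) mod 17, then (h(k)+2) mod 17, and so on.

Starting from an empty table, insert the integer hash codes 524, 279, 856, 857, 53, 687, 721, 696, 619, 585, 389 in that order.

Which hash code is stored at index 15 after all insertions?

Insert 524: h=13, slot 13 empty => index 13.
Insert 279: h=8, slot 8 empty => index 8.
Insert 856: h=0, slot 0 empty => index 0.
Insert 857: h=8, slot 8 occupied => index 9.
Insert 53: h=2, slot 2 empty => index 2.
Insert 687: h=8, slots 8,9 occupied => index 10.
Insert 721: h=8, slots 8,9,10 occupied => index 11.
Insert 696: h=12, slot 12 empty => index 12.
Insert 619: h=8, slots 8,9,10,11,12,13 occupied => index 14.
Insert 585: h=8, slots 8,9,10,11,12,13,14 occupied => index 15.
Insert 389: h=4, slot 4 empty => index 4.
Table: [856, ∅, 53, ∅, 389, ∅, ∅, ∅, 279, 857, 687, 721, 696, 524, 619, 585, ∅]

585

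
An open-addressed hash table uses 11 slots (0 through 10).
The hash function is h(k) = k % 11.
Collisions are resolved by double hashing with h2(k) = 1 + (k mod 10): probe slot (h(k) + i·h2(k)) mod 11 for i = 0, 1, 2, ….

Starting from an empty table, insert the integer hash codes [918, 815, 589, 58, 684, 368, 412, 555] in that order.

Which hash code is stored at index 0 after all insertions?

555

918: h=5 -> slot 5
815: h=1 -> slot 1
589: h=6 -> slot 6
58: h=3 -> slot 3
684: h=2 -> slot 2
368: h=5, h2=9, probe 5,3,1,10 -> slot 10
412: h=5, h2=3, probe 5,8 -> slot 8
555: h=5, h2=6, probe 5,0 -> slot 0
Table: [555, 815, 684, 58, ∅, 918, 589, ∅, 412, ∅, 368]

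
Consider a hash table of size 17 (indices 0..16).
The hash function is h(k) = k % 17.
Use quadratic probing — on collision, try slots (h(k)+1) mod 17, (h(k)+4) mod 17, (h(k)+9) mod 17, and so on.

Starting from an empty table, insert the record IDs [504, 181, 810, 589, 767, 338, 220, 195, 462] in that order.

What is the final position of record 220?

504: h=11 => slot 11
181: h=11, probe 11,12 => slot 12
810: h=11, probe 11,12,15 => slot 15
589: h=11, probe 11,12,15,3 => slot 3
767: h=2 => slot 2
338: h=15, probe 15,16 => slot 16
220: h=16, probe 16,0 => slot 0
195: h=8 => slot 8
462: h=3, probe 3,4 => slot 4
Table: [220, —, 767, 589, 462, —, —, —, 195, —, —, 504, 181, —, —, 810, 338]

0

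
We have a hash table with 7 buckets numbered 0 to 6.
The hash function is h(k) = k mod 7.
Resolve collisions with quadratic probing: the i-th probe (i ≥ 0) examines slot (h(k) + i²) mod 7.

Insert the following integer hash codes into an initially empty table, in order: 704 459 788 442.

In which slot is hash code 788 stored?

704: h=4 → slot 4
459: h=4, probe 4,5 → slot 5
788: h=4, probe 4,5,1 → slot 1
442: h=1, probe 1,2 → slot 2
Table: [_, 788, 442, _, 704, 459, _]

1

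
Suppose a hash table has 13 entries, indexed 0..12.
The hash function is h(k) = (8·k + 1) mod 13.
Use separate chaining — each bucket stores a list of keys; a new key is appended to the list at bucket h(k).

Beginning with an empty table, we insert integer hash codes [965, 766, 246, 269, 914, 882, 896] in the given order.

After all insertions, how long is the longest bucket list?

965 → bucket 12
766 → bucket 6
246 → bucket 6 (collision)
269 → bucket 8
914 → bucket 7
882 → bucket 11
896 → bucket 6 (collision)
Final buckets:
0: -
1: -
2: -
3: -
4: -
5: -
6: 766 -> 246 -> 896
7: 914
8: 269
9: -
10: -
11: 882
12: 965

3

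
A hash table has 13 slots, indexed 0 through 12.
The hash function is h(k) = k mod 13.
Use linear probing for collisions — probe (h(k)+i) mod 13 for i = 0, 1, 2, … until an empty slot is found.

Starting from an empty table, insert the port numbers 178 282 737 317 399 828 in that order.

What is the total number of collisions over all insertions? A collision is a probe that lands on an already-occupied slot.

178: h=9 -> slot 9
282: h=9, probe 9,10 -> slot 10
737: h=9, probe 9,10,11 -> slot 11
317: h=5 -> slot 5
399: h=9, probe 9,10,11,12 -> slot 12
828: h=9, probe 9,10,11,12,0 -> slot 0
Table: [828, ., ., ., ., 317, ., ., ., 178, 282, 737, 399]

10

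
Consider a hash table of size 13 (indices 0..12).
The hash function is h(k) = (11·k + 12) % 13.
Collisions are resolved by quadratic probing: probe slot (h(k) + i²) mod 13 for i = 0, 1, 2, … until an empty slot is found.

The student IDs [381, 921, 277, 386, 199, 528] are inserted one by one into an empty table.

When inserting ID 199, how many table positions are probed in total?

Insert 381: h=4, slot 4 empty => index 4.
Insert 921: h=3, slot 3 empty => index 3.
Insert 277: h=4, slot 4 occupied => index 5.
Insert 386: h=7, slot 7 empty => index 7.
Insert 199: h=4, slots 4,5 occupied => index 8.
Insert 528: h=9, slot 9 empty => index 9.
Table: [_, _, _, 921, 381, 277, _, 386, 199, 528, _, _, _]

3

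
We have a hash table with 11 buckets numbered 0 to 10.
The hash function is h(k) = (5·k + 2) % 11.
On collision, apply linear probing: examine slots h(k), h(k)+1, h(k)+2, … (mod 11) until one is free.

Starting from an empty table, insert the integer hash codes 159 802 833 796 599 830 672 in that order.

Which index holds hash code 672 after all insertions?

159 hashes to 5; slot 5 is free -> place at 5.
802 hashes to 8; slot 8 is free -> place at 8.
833 hashes to 9; slot 9 is free -> place at 9.
796 hashes to 0; slot 0 is free -> place at 0.
599 hashes to 5; 5 taken -> place at 6.
830 hashes to 5; 5,6 taken -> place at 7.
672 hashes to 7; 7,8,9 taken -> place at 10.
Table: [796, —, —, —, —, 159, 599, 830, 802, 833, 672]

10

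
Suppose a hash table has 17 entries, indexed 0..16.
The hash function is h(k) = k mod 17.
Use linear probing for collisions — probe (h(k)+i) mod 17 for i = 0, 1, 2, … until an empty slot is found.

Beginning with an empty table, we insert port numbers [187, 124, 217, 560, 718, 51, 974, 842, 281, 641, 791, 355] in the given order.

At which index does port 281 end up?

187: h=0 => slot 0
124: h=5 => slot 5
217: h=13 => slot 13
560: h=16 => slot 16
718: h=4 => slot 4
51: h=0, probe 0,1 => slot 1
974: h=5, probe 5,6 => slot 6
842: h=9 => slot 9
281: h=9, probe 9,10 => slot 10
641: h=12 => slot 12
791: h=9, probe 9,10,11 => slot 11
355: h=15 => slot 15
Table: [187, 51, ∅, ∅, 718, 124, 974, ∅, ∅, 842, 281, 791, 641, 217, ∅, 355, 560]

10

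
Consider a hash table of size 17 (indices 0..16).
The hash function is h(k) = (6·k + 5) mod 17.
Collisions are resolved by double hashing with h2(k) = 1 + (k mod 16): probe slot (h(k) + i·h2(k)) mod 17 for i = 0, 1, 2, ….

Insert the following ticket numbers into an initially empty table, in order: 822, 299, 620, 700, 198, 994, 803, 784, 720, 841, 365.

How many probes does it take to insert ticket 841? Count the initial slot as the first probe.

4

822: h=7 → slot 7
299: h=14 → slot 14
620: h=2 → slot 2
700: h=6 → slot 6
198: h=3 → slot 3
994: h=2, h2=3, probe 2,5 → slot 5
803: h=12 → slot 12
784: h=0 → slot 0
720: h=7, h2=1, probe 7,8 → slot 8
841: h=2, h2=10, probe 2,12,5,15 → slot 15
365: h=2, h2=14, probe 2,16 → slot 16
Table: [784, —, 620, 198, —, 994, 700, 822, 720, —, —, —, 803, —, 299, 841, 365]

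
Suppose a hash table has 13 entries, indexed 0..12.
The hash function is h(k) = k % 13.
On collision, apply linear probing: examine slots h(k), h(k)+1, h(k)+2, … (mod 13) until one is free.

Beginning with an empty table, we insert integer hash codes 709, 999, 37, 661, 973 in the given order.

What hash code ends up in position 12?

Insert 709: h=7, slot 7 empty -> index 7.
Insert 999: h=11, slot 11 empty -> index 11.
Insert 37: h=11, slot 11 occupied -> index 12.
Insert 661: h=11, slots 11,12 occupied -> index 0.
Insert 973: h=11, slots 11,12,0 occupied -> index 1.
Table: [661, 973, _, _, _, _, _, 709, _, _, _, 999, 37]

37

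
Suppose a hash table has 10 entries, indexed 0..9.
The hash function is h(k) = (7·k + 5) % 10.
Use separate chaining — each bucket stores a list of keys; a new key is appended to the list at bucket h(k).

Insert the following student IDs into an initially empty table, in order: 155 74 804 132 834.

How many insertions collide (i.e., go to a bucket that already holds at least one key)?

2

Insert 155: h=0, bucket 0 empty -> new chain.
Insert 74: h=3, bucket 3 empty -> new chain.
Insert 804: h=3, bucket 3 nonempty -> append to chain.
Insert 132: h=9, bucket 9 empty -> new chain.
Insert 834: h=3, bucket 3 nonempty -> append to chain.
Final buckets:
0: 155
1: ∅
2: ∅
3: 74 -> 804 -> 834
4: ∅
5: ∅
6: ∅
7: ∅
8: ∅
9: 132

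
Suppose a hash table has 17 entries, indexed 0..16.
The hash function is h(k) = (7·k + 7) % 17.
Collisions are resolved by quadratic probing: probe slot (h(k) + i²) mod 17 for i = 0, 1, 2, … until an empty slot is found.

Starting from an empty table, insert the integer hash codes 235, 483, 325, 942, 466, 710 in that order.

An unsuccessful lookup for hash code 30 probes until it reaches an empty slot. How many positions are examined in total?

Insert 235: h=3, slot 3 empty -> index 3.
Insert 483: h=5, slot 5 empty -> index 5.
Insert 325: h=4, slot 4 empty -> index 4.
Insert 942: h=5, slot 5 occupied -> index 6.
Insert 466: h=5, slots 5,6 occupied -> index 9.
Insert 710: h=13, slot 13 empty -> index 13.
Table: [., ., ., 235, 325, 483, 942, ., ., 466, ., ., ., 710, ., ., .]
Lookup 30: h=13, probe 13,14 → slot 14 empty, not found.

2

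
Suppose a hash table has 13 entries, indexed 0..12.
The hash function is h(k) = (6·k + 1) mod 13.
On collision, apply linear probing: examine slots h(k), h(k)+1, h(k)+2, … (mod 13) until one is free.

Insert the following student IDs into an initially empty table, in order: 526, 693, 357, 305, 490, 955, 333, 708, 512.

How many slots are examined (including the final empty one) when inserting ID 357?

526 hashes to 11; slot 11 is free → place at 11.
693 hashes to 12; slot 12 is free → place at 12.
357 hashes to 11; 11,12 taken → place at 0.
305 hashes to 11; 11,12,0 taken → place at 1.
490 hashes to 3; slot 3 is free → place at 3.
955 hashes to 11; 11,12,0,1 taken → place at 2.
333 hashes to 10; slot 10 is free → place at 10.
708 hashes to 11; 11,12,0,1,2,3 taken → place at 4.
512 hashes to 5; slot 5 is free → place at 5.
Table: [357, 305, 955, 490, 708, 512, -, -, -, -, 333, 526, 693]

3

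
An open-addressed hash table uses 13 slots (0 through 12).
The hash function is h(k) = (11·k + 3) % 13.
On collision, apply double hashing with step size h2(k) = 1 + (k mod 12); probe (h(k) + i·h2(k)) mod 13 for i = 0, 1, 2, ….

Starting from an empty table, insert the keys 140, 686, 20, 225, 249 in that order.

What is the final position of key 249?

140 hashes to 9; slot 9 is free → place at 9.
686 hashes to 9, h2=3; 9 taken → place at 12.
20 hashes to 2; slot 2 is free → place at 2.
225 hashes to 8; slot 8 is free → place at 8.
249 hashes to 12, h2=10; 12,9 taken → place at 6.
Table: [∅, ∅, 20, ∅, ∅, ∅, 249, ∅, 225, 140, ∅, ∅, 686]

6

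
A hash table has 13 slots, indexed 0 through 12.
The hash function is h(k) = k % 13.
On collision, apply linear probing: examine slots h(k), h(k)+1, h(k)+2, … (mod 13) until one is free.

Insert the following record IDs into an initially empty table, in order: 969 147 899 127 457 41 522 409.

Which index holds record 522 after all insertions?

969: h=7 → slot 7
147: h=4 → slot 4
899: h=2 → slot 2
127: h=10 → slot 10
457: h=2, probe 2,3 → slot 3
41: h=2, probe 2,3,4,5 → slot 5
522: h=2, probe 2,3,4,5,6 → slot 6
409: h=6, probe 6,7,8 → slot 8
Table: [—, —, 899, 457, 147, 41, 522, 969, 409, —, 127, —, —]

6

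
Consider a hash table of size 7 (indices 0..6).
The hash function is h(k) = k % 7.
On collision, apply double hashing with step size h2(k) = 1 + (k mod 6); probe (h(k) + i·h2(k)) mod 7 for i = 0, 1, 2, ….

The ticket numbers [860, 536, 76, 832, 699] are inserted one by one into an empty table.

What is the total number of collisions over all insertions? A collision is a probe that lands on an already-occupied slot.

860 hashes to 6; slot 6 is free => place at 6.
536 hashes to 4; slot 4 is free => place at 4.
76 hashes to 6, h2=5; 6,4 taken => place at 2.
832 hashes to 6, h2=5; 6,4,2 taken => place at 0.
699 hashes to 6, h2=4; 6 taken => place at 3.
Table: [832, -, 76, 699, 536, -, 860]

6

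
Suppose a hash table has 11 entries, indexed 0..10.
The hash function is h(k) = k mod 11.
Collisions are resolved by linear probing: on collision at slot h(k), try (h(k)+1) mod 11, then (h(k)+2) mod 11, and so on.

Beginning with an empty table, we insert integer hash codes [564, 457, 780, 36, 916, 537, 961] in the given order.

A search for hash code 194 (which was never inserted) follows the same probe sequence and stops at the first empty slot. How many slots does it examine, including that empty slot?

564: h=3 → slot 3
457: h=6 → slot 6
780: h=10 → slot 10
36: h=3, probe 3,4 → slot 4
916: h=3, probe 3,4,5 → slot 5
537: h=9 → slot 9
961: h=4, probe 4,5,6,7 → slot 7
Table: [-, -, -, 564, 36, 916, 457, 961, -, 537, 780]
Lookup 194: h=7, probe 7,8 → slot 8 empty, not found.

2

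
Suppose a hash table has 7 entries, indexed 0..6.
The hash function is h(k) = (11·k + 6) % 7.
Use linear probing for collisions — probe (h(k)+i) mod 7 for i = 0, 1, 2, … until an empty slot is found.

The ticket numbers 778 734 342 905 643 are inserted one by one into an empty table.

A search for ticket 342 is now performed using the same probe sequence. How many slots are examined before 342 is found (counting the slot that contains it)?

3

778: h=3 -> slot 3
734: h=2 -> slot 2
342: h=2, probe 2,3,4 -> slot 4
905: h=0 -> slot 0
643: h=2, probe 2,3,4,5 -> slot 5
Table: [905, ., 734, 778, 342, 643, .]
Lookup 342: h=2, probe 2,3,4 → found at 4.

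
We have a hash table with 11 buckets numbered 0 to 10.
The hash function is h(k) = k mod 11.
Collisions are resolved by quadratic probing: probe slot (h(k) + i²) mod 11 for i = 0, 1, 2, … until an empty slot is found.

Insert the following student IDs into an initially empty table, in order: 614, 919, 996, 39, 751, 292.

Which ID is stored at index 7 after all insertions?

996

Insert 614: h=9, slot 9 empty → index 9.
Insert 919: h=6, slot 6 empty → index 6.
Insert 996: h=6, slot 6 occupied → index 7.
Insert 39: h=6, slots 6,7 occupied → index 10.
Insert 751: h=3, slot 3 empty → index 3.
Insert 292: h=6, slots 6,7,10 occupied → index 4.
Table: [., ., ., 751, 292, ., 919, 996, ., 614, 39]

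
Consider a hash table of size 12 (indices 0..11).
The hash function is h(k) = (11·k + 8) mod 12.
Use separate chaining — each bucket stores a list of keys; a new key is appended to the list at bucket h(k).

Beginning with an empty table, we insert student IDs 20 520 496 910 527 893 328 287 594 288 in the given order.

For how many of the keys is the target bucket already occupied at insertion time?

3

Insert 20: h=0, bucket 0 empty → new chain.
Insert 520: h=4, bucket 4 empty → new chain.
Insert 496: h=4, bucket 4 nonempty → append to chain.
Insert 910: h=10, bucket 10 empty → new chain.
Insert 527: h=9, bucket 9 empty → new chain.
Insert 893: h=3, bucket 3 empty → new chain.
Insert 328: h=4, bucket 4 nonempty → append to chain.
Insert 287: h=9, bucket 9 nonempty → append to chain.
Insert 594: h=2, bucket 2 empty → new chain.
Insert 288: h=8, bucket 8 empty → new chain.
Final buckets:
0: 20
1: -
2: 594
3: 893
4: 520 -> 496 -> 328
5: -
6: -
7: -
8: 288
9: 527 -> 287
10: 910
11: -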